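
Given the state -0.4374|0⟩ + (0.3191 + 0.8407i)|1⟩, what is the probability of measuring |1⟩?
0.8086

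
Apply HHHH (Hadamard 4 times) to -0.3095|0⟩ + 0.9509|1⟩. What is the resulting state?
-0.3095|0⟩ + 0.9509|1⟩

H² = I, so an even number of Hadamards cancels: H^4 = I and the state is unchanged.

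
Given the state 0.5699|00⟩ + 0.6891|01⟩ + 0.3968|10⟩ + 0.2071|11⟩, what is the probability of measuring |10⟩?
0.1575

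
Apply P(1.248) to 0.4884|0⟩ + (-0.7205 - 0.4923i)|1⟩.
0.4884|0⟩ + (0.2383 - 0.8395i)|1⟩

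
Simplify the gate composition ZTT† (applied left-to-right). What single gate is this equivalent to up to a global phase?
Z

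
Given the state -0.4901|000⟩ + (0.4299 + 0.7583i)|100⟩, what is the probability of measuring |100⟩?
0.7598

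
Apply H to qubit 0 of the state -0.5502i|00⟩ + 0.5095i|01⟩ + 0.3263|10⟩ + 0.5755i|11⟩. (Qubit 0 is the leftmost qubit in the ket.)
(0.2307 - 0.3891i)|00⟩ + 0.7672i|01⟩ + (-0.2307 - 0.3891i)|10⟩ - 0.04667i|11⟩

H on qubit 0 mixes each pair of kets that differ only in qubit 0: amplitudes (a, b) of (|…0…⟩, |…1…⟩) become ((a + b)/√2, (a − b)/√2). Kets absent from the input have amplitude 0.
(|00⟩, |10⟩): (a, b) = (-0.5502i, 0.3263) → ((0.2307 - 0.3891i), (-0.2307 - 0.3891i))
(|01⟩, |11⟩): (a, b) = (0.5095i, 0.5755i) → (0.7672i, -0.04667i)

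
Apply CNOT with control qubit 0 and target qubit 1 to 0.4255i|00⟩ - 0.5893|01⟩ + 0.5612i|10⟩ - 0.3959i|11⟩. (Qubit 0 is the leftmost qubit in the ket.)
0.4255i|00⟩ - 0.5893|01⟩ - 0.3959i|10⟩ + 0.5612i|11⟩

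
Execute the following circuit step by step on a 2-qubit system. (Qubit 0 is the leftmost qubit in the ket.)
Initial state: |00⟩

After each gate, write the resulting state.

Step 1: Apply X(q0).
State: |10⟩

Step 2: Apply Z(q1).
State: |10⟩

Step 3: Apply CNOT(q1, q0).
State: |10⟩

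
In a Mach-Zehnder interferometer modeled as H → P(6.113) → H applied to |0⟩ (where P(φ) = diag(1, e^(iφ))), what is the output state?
(0.9928 - 0.08468i)|0⟩ + (0.007223 + 0.08468i)|1⟩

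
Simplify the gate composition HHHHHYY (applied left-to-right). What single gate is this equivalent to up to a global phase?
H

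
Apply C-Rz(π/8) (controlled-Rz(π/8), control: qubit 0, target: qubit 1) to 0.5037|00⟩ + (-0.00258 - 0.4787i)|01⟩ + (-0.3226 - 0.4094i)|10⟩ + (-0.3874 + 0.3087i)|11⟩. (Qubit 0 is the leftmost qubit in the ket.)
0.5037|00⟩ + (-0.00258 - 0.4787i)|01⟩ + (-0.3963 - 0.3386i)|10⟩ + (-0.4402 + 0.2272i)|11⟩

C-Rz(π/8) leaves the control-|0⟩ kets |00⟩, |01⟩ unchanged and applies Rz(π/8) to qubit 1 on the control-|1⟩ pair (|10⟩, |11⟩).
Rz(π/8) = [[e^(−iθ/2), 0], [0, e^(iθ/2)]] with e^(±iθ/2) = cos(θ/2) ± i·sin(θ/2); θ = π/8, cos(θ/2) ≈ 0.980785, sin(θ/2) ≈ 0.19509.
With a = amp(|10⟩) = (-0.3226 - 0.4094i) and b = amp(|11⟩) = (-0.3874 + 0.3087i):
new amp(|10⟩) = (0.980785 - 0.19509i)·a = (-0.3963 - 0.3386i)
new amp(|11⟩) = (0.980785 + 0.19509i)·b = (-0.4402 + 0.2272i)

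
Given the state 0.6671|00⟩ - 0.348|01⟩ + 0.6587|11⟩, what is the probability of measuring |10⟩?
0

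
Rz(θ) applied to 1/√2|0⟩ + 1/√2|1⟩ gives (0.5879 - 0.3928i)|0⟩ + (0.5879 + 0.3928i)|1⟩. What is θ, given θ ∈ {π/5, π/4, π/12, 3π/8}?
3π/8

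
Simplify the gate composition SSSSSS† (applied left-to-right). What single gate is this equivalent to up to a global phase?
I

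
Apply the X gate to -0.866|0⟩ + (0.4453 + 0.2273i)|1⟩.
(0.4453 + 0.2273i)|0⟩ - 0.866|1⟩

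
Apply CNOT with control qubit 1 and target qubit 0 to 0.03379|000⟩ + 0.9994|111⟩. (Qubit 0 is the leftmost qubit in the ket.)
0.03379|000⟩ + 0.9994|011⟩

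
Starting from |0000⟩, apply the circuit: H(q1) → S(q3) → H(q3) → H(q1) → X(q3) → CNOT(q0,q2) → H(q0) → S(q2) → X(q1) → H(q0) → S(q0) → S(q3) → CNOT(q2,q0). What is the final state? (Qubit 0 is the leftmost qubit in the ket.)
1/√2|0100⟩ + (1/√2)i|0101⟩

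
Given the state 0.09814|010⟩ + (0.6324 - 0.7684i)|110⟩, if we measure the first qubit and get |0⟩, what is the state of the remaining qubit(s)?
|10⟩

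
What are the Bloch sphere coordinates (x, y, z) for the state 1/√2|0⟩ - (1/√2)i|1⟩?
(0, -1, 0)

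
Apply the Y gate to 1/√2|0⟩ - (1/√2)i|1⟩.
-1/√2|0⟩ + (1/√2)i|1⟩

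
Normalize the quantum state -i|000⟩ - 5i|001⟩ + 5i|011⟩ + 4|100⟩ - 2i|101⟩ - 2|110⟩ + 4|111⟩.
-0.1048i|000⟩ - 0.5241i|001⟩ + 0.5241i|011⟩ + 0.4193|100⟩ - 0.2097i|101⟩ - 0.2097|110⟩ + 0.4193|111⟩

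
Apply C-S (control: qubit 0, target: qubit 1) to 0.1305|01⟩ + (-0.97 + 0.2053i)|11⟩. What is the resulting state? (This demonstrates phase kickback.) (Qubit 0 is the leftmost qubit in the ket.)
0.1305|01⟩ + (-0.2053 - 0.97i)|11⟩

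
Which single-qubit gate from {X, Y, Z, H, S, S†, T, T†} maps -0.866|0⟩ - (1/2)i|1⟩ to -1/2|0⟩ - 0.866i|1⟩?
Y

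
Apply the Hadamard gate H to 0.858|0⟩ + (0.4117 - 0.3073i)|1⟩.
(0.8978 - 0.2173i)|0⟩ + (0.3156 + 0.2173i)|1⟩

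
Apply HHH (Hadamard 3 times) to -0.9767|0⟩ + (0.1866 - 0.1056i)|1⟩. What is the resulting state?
(-0.5587 - 0.07467i)|0⟩ + (-0.8226 + 0.07467i)|1⟩

H² = I, so H^3 = H: a single Hadamard. With (a, b) = (-0.9767, (0.1866 - 0.1056i)), H gives ((a + b)/√2, (a − b)/√2) = ((-0.5587 - 0.07467i), (-0.8226 + 0.07467i)).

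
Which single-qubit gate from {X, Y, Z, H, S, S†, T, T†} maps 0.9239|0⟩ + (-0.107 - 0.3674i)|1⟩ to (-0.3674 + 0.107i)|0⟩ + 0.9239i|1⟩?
Y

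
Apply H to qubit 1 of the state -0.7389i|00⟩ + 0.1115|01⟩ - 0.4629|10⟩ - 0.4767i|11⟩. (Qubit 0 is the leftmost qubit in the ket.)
(0.07884 - 0.5225i)|00⟩ + (-0.07884 - 0.5225i)|01⟩ + (-0.3273 - 0.3371i)|10⟩ + (-0.3273 + 0.3371i)|11⟩

H on qubit 1 mixes each pair of kets that differ only in qubit 1: amplitudes (a, b) of (|…0…⟩, |…1…⟩) become ((a + b)/√2, (a − b)/√2). Kets absent from the input have amplitude 0.
(|00⟩, |01⟩): (a, b) = (-0.7389i, 0.1115) → ((0.07884 - 0.5225i), (-0.07884 - 0.5225i))
(|10⟩, |11⟩): (a, b) = (-0.4629, -0.4767i) → ((-0.3273 - 0.3371i), (-0.3273 + 0.3371i))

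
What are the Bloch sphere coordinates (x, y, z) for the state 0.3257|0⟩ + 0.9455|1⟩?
(0.6159, 0, -0.7879)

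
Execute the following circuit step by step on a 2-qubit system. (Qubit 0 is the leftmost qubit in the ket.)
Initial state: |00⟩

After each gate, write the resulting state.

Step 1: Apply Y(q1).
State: i|01⟩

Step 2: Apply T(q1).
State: (-1/√2 + (1/√2)i)|01⟩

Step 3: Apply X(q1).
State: (-1/√2 + (1/√2)i)|00⟩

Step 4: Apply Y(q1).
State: (-1/√2 - (1/√2)i)|01⟩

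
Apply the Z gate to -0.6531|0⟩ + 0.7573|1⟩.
-0.6531|0⟩ - 0.7573|1⟩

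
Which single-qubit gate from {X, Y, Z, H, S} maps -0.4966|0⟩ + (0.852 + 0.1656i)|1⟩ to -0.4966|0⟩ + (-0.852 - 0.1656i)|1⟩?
Z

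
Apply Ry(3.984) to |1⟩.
-0.9126|0⟩ - 0.4089|1⟩

Ry(3.984) = [[cos(θ/2), −sin(θ/2)], [sin(θ/2), cos(θ/2)]]; θ = 3.984, cos(θ/2) ≈ -0.408859, sin(θ/2) ≈ 0.912597.
With a = amp(|0⟩) = 0 and b = amp(|1⟩) = 1:
new amp(|0⟩) = (-0.408859)·a + (-0.912597)·b = -0.9126
new amp(|1⟩) = (0.912597)·a + (-0.408859)·b = -0.4089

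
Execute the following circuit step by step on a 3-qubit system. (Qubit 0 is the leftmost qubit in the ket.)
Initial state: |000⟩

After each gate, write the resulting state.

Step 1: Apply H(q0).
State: 1/√2|000⟩ + 1/√2|100⟩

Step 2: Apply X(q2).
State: 1/√2|001⟩ + 1/√2|101⟩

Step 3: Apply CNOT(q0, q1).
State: 1/√2|001⟩ + 1/√2|111⟩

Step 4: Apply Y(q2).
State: -(1/√2)i|000⟩ - (1/√2)i|110⟩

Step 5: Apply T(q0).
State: -(1/√2)i|000⟩ + (1/2 - (1/2)i)|110⟩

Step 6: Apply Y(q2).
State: 1/√2|001⟩ + (1/2 + (1/2)i)|111⟩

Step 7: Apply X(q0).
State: (1/2 + (1/2)i)|011⟩ + 1/√2|101⟩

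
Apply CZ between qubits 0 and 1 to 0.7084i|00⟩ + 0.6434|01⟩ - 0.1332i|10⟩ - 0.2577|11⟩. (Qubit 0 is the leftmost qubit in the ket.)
0.7084i|00⟩ + 0.6434|01⟩ - 0.1332i|10⟩ + 0.2577|11⟩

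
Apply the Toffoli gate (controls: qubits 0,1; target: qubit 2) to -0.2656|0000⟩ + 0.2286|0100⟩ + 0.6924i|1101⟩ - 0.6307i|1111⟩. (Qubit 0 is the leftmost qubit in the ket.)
-0.2656|0000⟩ + 0.2286|0100⟩ - 0.6307i|1101⟩ + 0.6924i|1111⟩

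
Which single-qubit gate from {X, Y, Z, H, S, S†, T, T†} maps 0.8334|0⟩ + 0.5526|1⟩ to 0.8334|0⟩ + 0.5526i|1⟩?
S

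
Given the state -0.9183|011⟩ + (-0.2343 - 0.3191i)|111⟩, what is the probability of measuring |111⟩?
0.1567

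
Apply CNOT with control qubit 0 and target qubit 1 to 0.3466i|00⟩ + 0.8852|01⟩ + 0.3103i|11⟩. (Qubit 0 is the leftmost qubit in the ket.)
0.3466i|00⟩ + 0.8852|01⟩ + 0.3103i|10⟩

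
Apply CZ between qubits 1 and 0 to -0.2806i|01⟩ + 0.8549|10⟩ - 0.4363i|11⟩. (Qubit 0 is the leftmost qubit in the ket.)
-0.2806i|01⟩ + 0.8549|10⟩ + 0.4363i|11⟩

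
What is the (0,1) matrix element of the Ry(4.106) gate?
-0.886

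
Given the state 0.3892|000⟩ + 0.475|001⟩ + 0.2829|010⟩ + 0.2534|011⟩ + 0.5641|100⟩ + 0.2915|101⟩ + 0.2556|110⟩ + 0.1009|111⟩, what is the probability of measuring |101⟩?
0.08497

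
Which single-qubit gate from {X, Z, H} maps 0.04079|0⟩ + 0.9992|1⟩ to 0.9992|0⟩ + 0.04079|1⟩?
X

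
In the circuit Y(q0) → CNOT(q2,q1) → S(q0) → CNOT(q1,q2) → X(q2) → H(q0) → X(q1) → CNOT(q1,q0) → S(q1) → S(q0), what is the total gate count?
10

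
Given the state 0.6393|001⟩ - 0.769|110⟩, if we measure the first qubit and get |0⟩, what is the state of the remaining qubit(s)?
|01⟩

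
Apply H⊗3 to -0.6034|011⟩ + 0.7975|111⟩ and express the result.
0.06862|000⟩ - 0.06862|001⟩ - 0.06862|010⟩ + 0.06862|011⟩ - 0.4953|100⟩ + 0.4953|101⟩ + 0.4953|110⟩ - 0.4953|111⟩

H⊗3 gives amp(|y⟩) = (1/2√2) Σ_x (−1)^(x·y) amp(|x⟩), where x·y is the number of positions in which both x and y have a 1.
|000⟩: (-0.6034 + 0.7975)/(2√2) = 0.06862
|001⟩: (0.6034 - 0.7975)/(2√2) = -0.06862
|010⟩: (0.6034 - 0.7975)/(2√2) = -0.06862
|011⟩: (-0.6034 + 0.7975)/(2√2) = 0.06862
|100⟩: (-0.6034 - 0.7975)/(2√2) = -0.4953
|101⟩: (0.6034 + 0.7975)/(2√2) = 0.4953
|110⟩: (0.6034 + 0.7975)/(2√2) = 0.4953
|111⟩: (-0.6034 - 0.7975)/(2√2) = -0.4953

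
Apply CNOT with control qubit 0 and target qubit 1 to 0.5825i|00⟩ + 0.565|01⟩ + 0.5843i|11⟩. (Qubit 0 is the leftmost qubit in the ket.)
0.5825i|00⟩ + 0.565|01⟩ + 0.5843i|10⟩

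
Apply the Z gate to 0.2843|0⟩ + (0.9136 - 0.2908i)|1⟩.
0.2843|0⟩ + (-0.9136 + 0.2908i)|1⟩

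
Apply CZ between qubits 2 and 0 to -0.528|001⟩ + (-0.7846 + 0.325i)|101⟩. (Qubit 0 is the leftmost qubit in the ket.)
-0.528|001⟩ + (0.7846 - 0.325i)|101⟩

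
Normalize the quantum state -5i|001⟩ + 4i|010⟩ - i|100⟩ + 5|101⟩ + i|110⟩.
-0.6063i|001⟩ + 0.4851i|010⟩ - 0.1213i|100⟩ + 0.6063|101⟩ + 0.1213i|110⟩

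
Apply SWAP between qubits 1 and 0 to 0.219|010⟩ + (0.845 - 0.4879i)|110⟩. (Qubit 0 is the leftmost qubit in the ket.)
0.219|100⟩ + (0.845 - 0.4879i)|110⟩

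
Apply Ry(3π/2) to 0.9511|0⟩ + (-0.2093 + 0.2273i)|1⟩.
(-0.5245 - 0.1607i)|0⟩ + (0.8205 - 0.1607i)|1⟩

Ry(3π/2) = [[cos(θ/2), −sin(θ/2)], [sin(θ/2), cos(θ/2)]]; θ = 3π/2, cos(θ/2) ≈ -0.707107, sin(θ/2) ≈ 0.707107.
With a = amp(|0⟩) = 0.9511 and b = amp(|1⟩) = (-0.2093 + 0.2273i):
new amp(|0⟩) = (-0.707107)·a + (-0.707107)·b = (-0.5245 - 0.1607i)
new amp(|1⟩) = (0.707107)·a + (-0.707107)·b = (0.8205 - 0.1607i)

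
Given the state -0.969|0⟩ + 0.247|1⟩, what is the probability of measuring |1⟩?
0.06101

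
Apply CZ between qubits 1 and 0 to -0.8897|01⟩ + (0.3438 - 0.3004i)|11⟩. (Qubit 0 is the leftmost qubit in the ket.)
-0.8897|01⟩ + (-0.3438 + 0.3004i)|11⟩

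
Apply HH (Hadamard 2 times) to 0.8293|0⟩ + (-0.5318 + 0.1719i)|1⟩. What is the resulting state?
0.8293|0⟩ + (-0.5318 + 0.1719i)|1⟩

H² = I, so an even number of Hadamards cancels: H^2 = I and the state is unchanged.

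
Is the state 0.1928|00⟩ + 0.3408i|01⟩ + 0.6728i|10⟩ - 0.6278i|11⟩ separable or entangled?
Entangled

Writing the state as a|00⟩ + b|01⟩ + c|10⟩ + d|11⟩, it is a product state iff ad − bc = 0.
Here (a, b, c, d) = (0.1928, 0.3408i, 0.6728i, -0.6278i): ad − bc = (0.1928)(-0.6278i) − (0.3408i)(0.6728i) = (0.2293 - 0.121i) ≠ 0, so the state is entangled.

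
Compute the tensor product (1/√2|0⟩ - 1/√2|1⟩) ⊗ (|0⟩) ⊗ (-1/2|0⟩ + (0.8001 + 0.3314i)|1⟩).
-1/√8|000⟩ + (0.5658 + 0.2343i)|001⟩ + 1/√8|100⟩ + (-0.5658 - 0.2343i)|101⟩

amp(|b₁b₂…⟩) = product of the factor amplitudes for bits b₁, b₂, …; only kets whose every factor amplitude is nonzero survive.
|000⟩: (1/√2)(1)(-1/2) = -1/√8
|001⟩: (1/√2)(1)(0.8001 + 0.3314i) = (0.5658 + 0.2343i)
|100⟩: (-1/√2)(1)(-1/2) = 1/√8
|101⟩: (-1/√2)(1)(0.8001 + 0.3314i) = (-0.5658 - 0.2343i)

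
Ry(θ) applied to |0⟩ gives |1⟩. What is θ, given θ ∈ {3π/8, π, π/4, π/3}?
π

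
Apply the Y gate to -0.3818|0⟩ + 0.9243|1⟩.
-0.9243i|0⟩ - 0.3818i|1⟩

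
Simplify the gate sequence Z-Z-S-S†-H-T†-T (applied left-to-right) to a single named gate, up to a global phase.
H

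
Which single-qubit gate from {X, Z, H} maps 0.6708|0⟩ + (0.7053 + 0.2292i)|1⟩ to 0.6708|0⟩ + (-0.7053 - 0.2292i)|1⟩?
Z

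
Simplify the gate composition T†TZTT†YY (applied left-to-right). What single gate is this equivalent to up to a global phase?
Z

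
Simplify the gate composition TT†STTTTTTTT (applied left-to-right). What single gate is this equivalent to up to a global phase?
S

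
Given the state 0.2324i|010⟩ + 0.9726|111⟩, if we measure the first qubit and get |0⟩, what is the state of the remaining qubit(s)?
i|10⟩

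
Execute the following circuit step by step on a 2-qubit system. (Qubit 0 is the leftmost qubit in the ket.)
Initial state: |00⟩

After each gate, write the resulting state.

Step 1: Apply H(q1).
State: 1/√2|00⟩ + 1/√2|01⟩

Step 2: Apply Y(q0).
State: (1/√2)i|10⟩ + (1/√2)i|11⟩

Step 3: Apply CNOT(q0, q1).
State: (1/√2)i|10⟩ + (1/√2)i|11⟩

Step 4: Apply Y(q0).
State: 1/√2|00⟩ + 1/√2|01⟩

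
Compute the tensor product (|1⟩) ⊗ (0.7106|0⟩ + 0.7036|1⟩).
0.7106|10⟩ + 0.7036|11⟩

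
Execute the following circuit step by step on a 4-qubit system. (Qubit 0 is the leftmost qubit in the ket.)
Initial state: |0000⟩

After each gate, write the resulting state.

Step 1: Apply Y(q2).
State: i|0010⟩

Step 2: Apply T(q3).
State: i|0010⟩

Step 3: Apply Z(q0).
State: i|0010⟩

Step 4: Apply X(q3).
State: i|0011⟩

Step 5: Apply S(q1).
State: i|0011⟩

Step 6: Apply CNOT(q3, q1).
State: i|0111⟩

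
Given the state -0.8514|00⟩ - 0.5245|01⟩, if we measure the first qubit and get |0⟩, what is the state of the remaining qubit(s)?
-0.8514|0⟩ - 0.5245|1⟩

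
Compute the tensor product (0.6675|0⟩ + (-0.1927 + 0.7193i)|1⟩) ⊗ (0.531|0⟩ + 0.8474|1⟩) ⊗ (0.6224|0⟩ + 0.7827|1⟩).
0.2206|000⟩ + 0.2774|001⟩ + 0.3521|010⟩ + 0.4427|011⟩ + (-0.06369 + 0.2377i)|100⟩ + (-0.08009 + 0.299i)|101⟩ + (-0.1016 + 0.3794i)|110⟩ + (-0.1278 + 0.4771i)|111⟩

amp(|b₁b₂…⟩) = product of the factor amplitudes for bits b₁, b₂, …; only kets whose every factor amplitude is nonzero survive.
|000⟩: (0.6675)(0.531)(0.6224) = 0.2206
|001⟩: (0.6675)(0.531)(0.7827) = 0.2774
|010⟩: (0.6675)(0.8474)(0.6224) = 0.3521
|011⟩: (0.6675)(0.8474)(0.7827) = 0.4427
|100⟩: (-0.1927 + 0.7193i)(0.531)(0.6224) = (-0.06369 + 0.2377i)
|101⟩: (-0.1927 + 0.7193i)(0.531)(0.7827) = (-0.08009 + 0.299i)
|110⟩: (-0.1927 + 0.7193i)(0.8474)(0.6224) = (-0.1016 + 0.3794i)
|111⟩: (-0.1927 + 0.7193i)(0.8474)(0.7827) = (-0.1278 + 0.4771i)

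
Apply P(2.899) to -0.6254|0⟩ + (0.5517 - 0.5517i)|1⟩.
-0.6254|0⟩ + (-0.403 + 0.6681i)|1⟩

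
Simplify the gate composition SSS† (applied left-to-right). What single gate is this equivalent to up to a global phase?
S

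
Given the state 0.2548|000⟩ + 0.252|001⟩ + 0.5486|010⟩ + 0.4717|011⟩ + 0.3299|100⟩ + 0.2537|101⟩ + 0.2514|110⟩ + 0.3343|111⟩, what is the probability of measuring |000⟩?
0.06492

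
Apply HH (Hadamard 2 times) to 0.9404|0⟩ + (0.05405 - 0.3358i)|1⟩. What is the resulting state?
0.9404|0⟩ + (0.05405 - 0.3358i)|1⟩

H² = I, so an even number of Hadamards cancels: H^2 = I and the state is unchanged.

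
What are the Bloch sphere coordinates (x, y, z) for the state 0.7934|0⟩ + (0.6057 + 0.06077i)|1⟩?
(0.9611, 0.09643, 0.2589)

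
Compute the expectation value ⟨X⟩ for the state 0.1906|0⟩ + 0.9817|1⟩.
0.3742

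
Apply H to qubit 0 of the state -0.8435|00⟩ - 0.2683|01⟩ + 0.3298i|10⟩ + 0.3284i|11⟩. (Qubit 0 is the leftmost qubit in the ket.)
(-0.5964 + 0.2332i)|00⟩ + (-0.1897 + 0.2322i)|01⟩ + (-0.5964 - 0.2332i)|10⟩ + (-0.1897 - 0.2322i)|11⟩

H on qubit 0 mixes each pair of kets that differ only in qubit 0: amplitudes (a, b) of (|…0…⟩, |…1…⟩) become ((a + b)/√2, (a − b)/√2). Kets absent from the input have amplitude 0.
(|00⟩, |10⟩): (a, b) = (-0.8435, 0.3298i) → ((-0.5964 + 0.2332i), (-0.5964 - 0.2332i))
(|01⟩, |11⟩): (a, b) = (-0.2683, 0.3284i) → ((-0.1897 + 0.2322i), (-0.1897 - 0.2322i))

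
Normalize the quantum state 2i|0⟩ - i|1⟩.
0.8944i|0⟩ - (1/√5)i|1⟩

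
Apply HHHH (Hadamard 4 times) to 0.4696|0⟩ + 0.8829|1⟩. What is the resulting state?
0.4696|0⟩ + 0.8829|1⟩

H² = I, so an even number of Hadamards cancels: H^4 = I and the state is unchanged.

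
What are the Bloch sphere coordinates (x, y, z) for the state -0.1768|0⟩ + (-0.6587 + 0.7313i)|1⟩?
(0.2329, -0.2586, -0.9374)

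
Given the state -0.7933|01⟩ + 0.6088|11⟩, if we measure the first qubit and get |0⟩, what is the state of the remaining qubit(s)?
-|1⟩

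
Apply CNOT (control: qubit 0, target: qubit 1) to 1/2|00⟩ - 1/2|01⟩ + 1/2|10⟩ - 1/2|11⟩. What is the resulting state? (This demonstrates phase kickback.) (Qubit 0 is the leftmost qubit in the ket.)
1/2|00⟩ - 1/2|01⟩ - 1/2|10⟩ + 1/2|11⟩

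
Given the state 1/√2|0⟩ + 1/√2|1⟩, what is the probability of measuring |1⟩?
1/2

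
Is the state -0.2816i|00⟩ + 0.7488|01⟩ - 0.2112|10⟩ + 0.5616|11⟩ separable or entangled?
Entangled

Writing the state as a|00⟩ + b|01⟩ + c|10⟩ + d|11⟩, it is a product state iff ad − bc = 0.
Here (a, b, c, d) = (-0.2816i, 0.7488, -0.2112, 0.5616): ad − bc = (-0.2816i)(0.5616) − (0.7488)(-0.2112) = (0.1581 - 0.1581i) ≠ 0, so the state is entangled.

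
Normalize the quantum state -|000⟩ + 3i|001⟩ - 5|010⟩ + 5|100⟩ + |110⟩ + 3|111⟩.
-0.1195|000⟩ + 0.3586i|001⟩ - 0.5976|010⟩ + 0.5976|100⟩ + 0.1195|110⟩ + 0.3586|111⟩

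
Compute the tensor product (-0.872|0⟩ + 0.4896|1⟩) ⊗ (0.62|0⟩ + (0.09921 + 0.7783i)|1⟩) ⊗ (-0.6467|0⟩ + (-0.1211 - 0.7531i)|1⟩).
0.3496|000⟩ + (0.06547 + 0.4072i)|001⟩ + (0.05595 + 0.4389i)|010⟩ + (-0.5006 + 0.1473i)|011⟩ - 0.1963|100⟩ + (-0.03676 - 0.2286i)|101⟩ + (-0.03141 - 0.2464i)|110⟩ + (0.2811 - 0.08273i)|111⟩

amp(|b₁b₂…⟩) = product of the factor amplitudes for bits b₁, b₂, …; only kets whose every factor amplitude is nonzero survive.
|000⟩: (-0.872)(0.62)(-0.6467) = 0.3496
|001⟩: (-0.872)(0.62)(-0.1211 - 0.7531i) = (0.06547 + 0.4072i)
|010⟩: (-0.872)(0.09921 + 0.7783i)(-0.6467) = (0.05595 + 0.4389i)
|011⟩: (-0.872)(0.09921 + 0.7783i)(-0.1211 - 0.7531i) = (-0.5006 + 0.1473i)
|100⟩: (0.4896)(0.62)(-0.6467) = -0.1963
|101⟩: (0.4896)(0.62)(-0.1211 - 0.7531i) = (-0.03676 - 0.2286i)
|110⟩: (0.4896)(0.09921 + 0.7783i)(-0.6467) = (-0.03141 - 0.2464i)
|111⟩: (0.4896)(0.09921 + 0.7783i)(-0.1211 - 0.7531i) = (0.2811 - 0.08273i)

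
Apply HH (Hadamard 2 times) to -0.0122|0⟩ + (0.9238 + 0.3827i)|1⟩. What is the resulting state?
-0.0122|0⟩ + (0.9238 + 0.3827i)|1⟩

H² = I, so an even number of Hadamards cancels: H^2 = I and the state is unchanged.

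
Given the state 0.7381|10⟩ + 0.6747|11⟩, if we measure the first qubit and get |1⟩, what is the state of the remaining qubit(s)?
0.7381|0⟩ + 0.6747|1⟩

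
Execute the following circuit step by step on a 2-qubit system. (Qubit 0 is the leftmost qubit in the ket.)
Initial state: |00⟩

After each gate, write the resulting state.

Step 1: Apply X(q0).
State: |10⟩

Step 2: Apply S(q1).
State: |10⟩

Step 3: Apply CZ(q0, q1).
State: |10⟩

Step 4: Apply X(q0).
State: |00⟩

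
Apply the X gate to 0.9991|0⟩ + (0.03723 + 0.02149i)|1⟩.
(0.03723 + 0.02149i)|0⟩ + 0.9991|1⟩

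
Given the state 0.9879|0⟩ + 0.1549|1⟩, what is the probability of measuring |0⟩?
0.9759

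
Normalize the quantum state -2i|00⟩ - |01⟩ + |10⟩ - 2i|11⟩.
-0.6325i|00⟩ - 0.3162|01⟩ + 0.3162|10⟩ - 0.6325i|11⟩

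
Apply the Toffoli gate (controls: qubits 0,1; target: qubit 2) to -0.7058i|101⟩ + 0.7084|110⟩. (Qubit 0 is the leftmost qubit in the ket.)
-0.7058i|101⟩ + 0.7084|111⟩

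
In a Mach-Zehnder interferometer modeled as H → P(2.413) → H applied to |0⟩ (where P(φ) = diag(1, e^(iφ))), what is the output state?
(0.1269 + 0.3329i)|0⟩ + (0.8731 - 0.3329i)|1⟩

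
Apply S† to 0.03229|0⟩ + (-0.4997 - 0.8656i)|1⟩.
0.03229|0⟩ + (-0.8656 + 0.4997i)|1⟩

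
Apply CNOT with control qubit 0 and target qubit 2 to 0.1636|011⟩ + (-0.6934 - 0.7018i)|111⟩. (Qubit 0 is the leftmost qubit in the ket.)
0.1636|011⟩ + (-0.6934 - 0.7018i)|110⟩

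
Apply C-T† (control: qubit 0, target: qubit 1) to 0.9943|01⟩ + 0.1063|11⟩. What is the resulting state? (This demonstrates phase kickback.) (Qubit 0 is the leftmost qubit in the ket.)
0.9943|01⟩ + (0.07517 - 0.07517i)|11⟩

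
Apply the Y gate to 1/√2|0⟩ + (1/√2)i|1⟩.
1/√2|0⟩ + (1/√2)i|1⟩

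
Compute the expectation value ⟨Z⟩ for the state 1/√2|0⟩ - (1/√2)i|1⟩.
0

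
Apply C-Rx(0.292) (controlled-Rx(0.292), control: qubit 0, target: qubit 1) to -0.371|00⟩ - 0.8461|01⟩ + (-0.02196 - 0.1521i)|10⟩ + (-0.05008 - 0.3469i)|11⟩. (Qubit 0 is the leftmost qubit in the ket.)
-0.371|00⟩ - 0.8461|01⟩ + (-0.07219 - 0.1432i)|10⟩ + (-0.07167 - 0.34i)|11⟩

C-Rx(0.292) leaves the control-|0⟩ kets |00⟩, |01⟩ unchanged and applies Rx(0.292) to qubit 1 on the control-|1⟩ pair (|10⟩, |11⟩).
Rx(0.292) = [[cos(θ/2), −i·sin(θ/2)], [−i·sin(θ/2), cos(θ/2)]]; θ = 0.292, cos(θ/2) ≈ 0.989361, sin(θ/2) ≈ 0.145482.
With a = amp(|10⟩) = (-0.02196 - 0.1521i) and b = amp(|11⟩) = (-0.05008 - 0.3469i):
new amp(|10⟩) = (0.989361)·a + (-0.145482i)·b = (-0.07219 - 0.1432i)
new amp(|11⟩) = (-0.145482i)·a + (0.989361)·b = (-0.07167 - 0.34i)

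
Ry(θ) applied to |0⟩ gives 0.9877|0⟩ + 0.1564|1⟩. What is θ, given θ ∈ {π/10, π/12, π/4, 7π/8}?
π/10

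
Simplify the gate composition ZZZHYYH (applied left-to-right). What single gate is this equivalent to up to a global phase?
Z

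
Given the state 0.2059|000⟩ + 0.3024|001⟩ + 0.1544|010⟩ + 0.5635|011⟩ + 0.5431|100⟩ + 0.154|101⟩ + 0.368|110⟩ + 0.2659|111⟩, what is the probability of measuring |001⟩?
0.09145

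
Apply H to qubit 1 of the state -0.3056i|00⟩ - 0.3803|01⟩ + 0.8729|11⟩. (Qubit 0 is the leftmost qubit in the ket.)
(-0.2689 - 0.2161i)|00⟩ + (0.2689 - 0.2161i)|01⟩ + 0.6172|10⟩ - 0.6172|11⟩

H on qubit 1 mixes each pair of kets that differ only in qubit 1: amplitudes (a, b) of (|…0…⟩, |…1…⟩) become ((a + b)/√2, (a − b)/√2). Kets absent from the input have amplitude 0.
(|00⟩, |01⟩): (a, b) = (-0.3056i, -0.3803) → ((-0.2689 - 0.2161i), (0.2689 - 0.2161i))
(|10⟩, |11⟩): (a, b) = (0, 0.8729) → (0.6172, -0.6172)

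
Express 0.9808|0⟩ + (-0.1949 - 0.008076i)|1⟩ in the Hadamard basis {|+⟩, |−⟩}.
(0.5557 - 0.005711i)|+⟩ + (0.8313 + 0.005711i)|−⟩

With |ψ⟩ = α|0⟩ + β|1⟩, the Hadamard-basis coefficients are ⟨+|ψ⟩ = (α + β)/√2 and ⟨−|ψ⟩ = (α − β)/√2.
Here α = 0.9808, β = (-0.1949 - 0.008076i): (α + β)/√2 = (0.5557 - 0.005711i), (α − β)/√2 = (0.8313 + 0.005711i).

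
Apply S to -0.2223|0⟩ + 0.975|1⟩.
-0.2223|0⟩ + 0.975i|1⟩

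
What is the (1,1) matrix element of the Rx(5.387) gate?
-0.9013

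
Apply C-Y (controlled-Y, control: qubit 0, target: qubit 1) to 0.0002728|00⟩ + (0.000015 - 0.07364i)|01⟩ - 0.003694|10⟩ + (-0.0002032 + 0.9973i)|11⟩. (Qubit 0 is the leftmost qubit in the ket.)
0.0002728|00⟩ + (0.000015 - 0.07364i)|01⟩ + (0.9973 + 0.0002032i)|10⟩ - 0.003694i|11⟩

C-Y leaves the control-|0⟩ kets |00⟩, |01⟩ unchanged and applies Y to qubit 1 on the control-|1⟩ pair (|10⟩, |11⟩).
Y = [[0, -i], [i, 0]].
With a = amp(|10⟩) = -0.003694 and b = amp(|11⟩) = (-0.0002032 + 0.9973i):
new amp(|10⟩) = (-i)·b = (0.9973 + 0.0002032i)
new amp(|11⟩) = (i)·a = -0.003694i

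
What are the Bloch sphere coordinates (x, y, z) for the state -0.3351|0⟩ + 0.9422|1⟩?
(-0.6315, 0, -0.7754)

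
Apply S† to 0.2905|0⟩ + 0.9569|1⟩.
0.2905|0⟩ - 0.9569i|1⟩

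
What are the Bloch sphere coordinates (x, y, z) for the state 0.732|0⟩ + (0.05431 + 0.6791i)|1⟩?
(0.07951, 0.9942, 0.0717)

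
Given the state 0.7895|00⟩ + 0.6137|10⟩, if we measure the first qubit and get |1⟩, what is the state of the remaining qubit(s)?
|0⟩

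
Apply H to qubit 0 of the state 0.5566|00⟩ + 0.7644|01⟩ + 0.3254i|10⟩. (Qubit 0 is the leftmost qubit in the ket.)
(0.3936 + 0.2301i)|00⟩ + 0.5405|01⟩ + (0.3936 - 0.2301i)|10⟩ + 0.5405|11⟩

H on qubit 0 mixes each pair of kets that differ only in qubit 0: amplitudes (a, b) of (|…0…⟩, |…1…⟩) become ((a + b)/√2, (a − b)/√2). Kets absent from the input have amplitude 0.
(|00⟩, |10⟩): (a, b) = (0.5566, 0.3254i) → ((0.3936 + 0.2301i), (0.3936 - 0.2301i))
(|01⟩, |11⟩): (a, b) = (0.7644, 0) → (0.5405, 0.5405)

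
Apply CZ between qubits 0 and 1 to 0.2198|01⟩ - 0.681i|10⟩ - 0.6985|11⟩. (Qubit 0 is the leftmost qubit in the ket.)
0.2198|01⟩ - 0.681i|10⟩ + 0.6985|11⟩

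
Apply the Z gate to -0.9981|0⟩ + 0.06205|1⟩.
-0.9981|0⟩ - 0.06205|1⟩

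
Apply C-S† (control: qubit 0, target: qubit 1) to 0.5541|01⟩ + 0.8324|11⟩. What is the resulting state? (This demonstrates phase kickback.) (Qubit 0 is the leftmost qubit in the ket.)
0.5541|01⟩ - 0.8324i|11⟩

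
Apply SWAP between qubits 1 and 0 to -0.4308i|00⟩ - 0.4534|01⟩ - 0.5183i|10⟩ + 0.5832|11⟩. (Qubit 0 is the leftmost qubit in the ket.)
-0.4308i|00⟩ - 0.5183i|01⟩ - 0.4534|10⟩ + 0.5832|11⟩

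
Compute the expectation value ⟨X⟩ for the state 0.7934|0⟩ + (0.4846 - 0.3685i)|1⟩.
0.769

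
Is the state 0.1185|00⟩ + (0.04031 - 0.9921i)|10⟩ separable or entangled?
Separable

Writing the state as a|00⟩ + b|01⟩ + c|10⟩ + d|11⟩, it is a product state iff ad − bc = 0.
Here (a, b, c, d) = (0.1185, 0, (0.04031 - 0.9921i), 0): ad − bc = (0.1185)(0) − (0)(0.04031 - 0.9921i) = 0, so the state is separable.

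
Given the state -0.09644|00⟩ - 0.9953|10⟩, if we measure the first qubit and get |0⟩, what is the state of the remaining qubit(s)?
-|0⟩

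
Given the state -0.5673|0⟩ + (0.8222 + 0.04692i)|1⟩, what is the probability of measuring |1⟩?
0.6782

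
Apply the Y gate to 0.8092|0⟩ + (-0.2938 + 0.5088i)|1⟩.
(0.5088 + 0.2938i)|0⟩ + 0.8092i|1⟩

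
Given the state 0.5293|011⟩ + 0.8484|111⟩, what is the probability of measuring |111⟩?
0.7198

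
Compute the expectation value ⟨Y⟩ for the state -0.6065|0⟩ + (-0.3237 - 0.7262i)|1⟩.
0.8809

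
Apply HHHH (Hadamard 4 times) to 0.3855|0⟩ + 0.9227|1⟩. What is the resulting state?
0.3855|0⟩ + 0.9227|1⟩

H² = I, so an even number of Hadamards cancels: H^4 = I and the state is unchanged.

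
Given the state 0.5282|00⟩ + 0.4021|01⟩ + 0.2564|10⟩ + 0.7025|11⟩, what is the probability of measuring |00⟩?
0.279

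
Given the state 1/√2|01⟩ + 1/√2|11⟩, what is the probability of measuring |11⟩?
1/2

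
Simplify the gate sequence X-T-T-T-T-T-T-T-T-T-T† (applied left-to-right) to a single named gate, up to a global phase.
X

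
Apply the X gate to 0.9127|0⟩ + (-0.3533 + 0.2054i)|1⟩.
(-0.3533 + 0.2054i)|0⟩ + 0.9127|1⟩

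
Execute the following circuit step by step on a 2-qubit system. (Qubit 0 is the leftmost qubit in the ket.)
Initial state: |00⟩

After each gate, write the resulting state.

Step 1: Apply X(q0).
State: |10⟩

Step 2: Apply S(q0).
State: i|10⟩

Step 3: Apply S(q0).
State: -|10⟩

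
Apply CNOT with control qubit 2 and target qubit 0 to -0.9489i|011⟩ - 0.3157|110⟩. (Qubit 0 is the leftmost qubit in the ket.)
-0.3157|110⟩ - 0.9489i|111⟩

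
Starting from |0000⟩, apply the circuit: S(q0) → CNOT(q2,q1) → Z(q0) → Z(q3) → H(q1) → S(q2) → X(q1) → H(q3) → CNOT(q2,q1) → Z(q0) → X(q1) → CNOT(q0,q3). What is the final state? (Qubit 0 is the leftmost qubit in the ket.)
1/2|0000⟩ + 1/2|0001⟩ + 1/2|0100⟩ + 1/2|0101⟩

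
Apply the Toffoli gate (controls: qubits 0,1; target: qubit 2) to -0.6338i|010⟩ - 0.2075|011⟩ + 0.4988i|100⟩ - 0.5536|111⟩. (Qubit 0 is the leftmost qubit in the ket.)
-0.6338i|010⟩ - 0.2075|011⟩ + 0.4988i|100⟩ - 0.5536|110⟩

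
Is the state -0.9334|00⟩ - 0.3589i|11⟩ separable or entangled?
Entangled

Writing the state as a|00⟩ + b|01⟩ + c|10⟩ + d|11⟩, it is a product state iff ad − bc = 0.
Here (a, b, c, d) = (-0.9334, 0, 0, -0.3589i): ad − bc = (-0.9334)(-0.3589i) − (0)(0) = 0.335i ≠ 0, so the state is entangled.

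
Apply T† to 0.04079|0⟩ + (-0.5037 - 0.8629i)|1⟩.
0.04079|0⟩ + (-0.9663 - 0.254i)|1⟩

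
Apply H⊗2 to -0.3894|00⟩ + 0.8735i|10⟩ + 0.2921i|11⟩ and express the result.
(-0.1947 + 0.5828i)|00⟩ + (-0.1947 + 0.2907i)|01⟩ + (-0.1947 - 0.5828i)|10⟩ + (-0.1947 - 0.2907i)|11⟩

H⊗2 gives amp(|y⟩) = (1/2) Σ_x (−1)^(x·y) amp(|x⟩), where x·y is the number of positions in which both x and y have a 1.
|00⟩: (-0.3894 + 0.8735i + 0.2921i)/2 = (-0.1947 + 0.5828i)
|01⟩: (-0.3894 + 0.8735i - 0.2921i)/2 = (-0.1947 + 0.2907i)
|10⟩: (-0.3894 - 0.8735i - 0.2921i)/2 = (-0.1947 - 0.5828i)
|11⟩: (-0.3894 - 0.8735i + 0.2921i)/2 = (-0.1947 - 0.2907i)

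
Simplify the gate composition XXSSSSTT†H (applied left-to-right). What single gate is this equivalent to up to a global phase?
H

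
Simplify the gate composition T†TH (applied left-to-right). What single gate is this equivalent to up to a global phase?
H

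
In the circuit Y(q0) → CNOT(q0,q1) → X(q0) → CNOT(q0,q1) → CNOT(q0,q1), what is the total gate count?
5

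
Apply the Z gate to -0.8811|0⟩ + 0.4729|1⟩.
-0.8811|0⟩ - 0.4729|1⟩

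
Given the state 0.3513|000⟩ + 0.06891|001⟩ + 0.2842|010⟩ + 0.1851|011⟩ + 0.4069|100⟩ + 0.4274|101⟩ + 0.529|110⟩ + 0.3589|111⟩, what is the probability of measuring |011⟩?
0.03426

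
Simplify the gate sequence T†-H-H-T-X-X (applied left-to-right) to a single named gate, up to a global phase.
I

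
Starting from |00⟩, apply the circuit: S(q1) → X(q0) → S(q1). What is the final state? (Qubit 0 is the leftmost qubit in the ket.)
|10⟩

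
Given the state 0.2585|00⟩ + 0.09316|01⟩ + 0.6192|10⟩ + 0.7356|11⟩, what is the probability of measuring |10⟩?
0.3834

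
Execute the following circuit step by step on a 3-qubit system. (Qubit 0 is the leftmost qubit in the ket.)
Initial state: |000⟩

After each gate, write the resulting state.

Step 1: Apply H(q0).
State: 1/√2|000⟩ + 1/√2|100⟩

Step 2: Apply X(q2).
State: 1/√2|001⟩ + 1/√2|101⟩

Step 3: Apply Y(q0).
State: -(1/√2)i|001⟩ + (1/√2)i|101⟩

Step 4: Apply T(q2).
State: (1/2 - (1/2)i)|001⟩ + (-1/2 + (1/2)i)|101⟩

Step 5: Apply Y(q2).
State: (-1/2 - (1/2)i)|000⟩ + (1/2 + (1/2)i)|100⟩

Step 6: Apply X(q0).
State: (1/2 + (1/2)i)|000⟩ + (-1/2 - (1/2)i)|100⟩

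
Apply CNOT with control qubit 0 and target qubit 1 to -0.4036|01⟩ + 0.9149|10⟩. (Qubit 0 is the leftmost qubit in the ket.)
-0.4036|01⟩ + 0.9149|11⟩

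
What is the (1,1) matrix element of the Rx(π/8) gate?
0.9808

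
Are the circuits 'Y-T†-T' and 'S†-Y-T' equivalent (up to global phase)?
No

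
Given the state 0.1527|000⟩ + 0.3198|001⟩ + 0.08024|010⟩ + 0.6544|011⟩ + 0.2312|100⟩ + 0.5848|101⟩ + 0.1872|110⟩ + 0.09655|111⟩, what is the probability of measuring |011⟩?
0.4282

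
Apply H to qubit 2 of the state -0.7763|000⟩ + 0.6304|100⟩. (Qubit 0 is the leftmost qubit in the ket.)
-0.5489|000⟩ - 0.5489|001⟩ + 0.4458|100⟩ + 0.4458|101⟩

H on qubit 2 mixes each pair of kets that differ only in qubit 2: amplitudes (a, b) of (|…0…⟩, |…1…⟩) become ((a + b)/√2, (a − b)/√2). Kets absent from the input have amplitude 0.
(|000⟩, |001⟩): (a, b) = (-0.7763, 0) → (-0.5489, -0.5489)
(|100⟩, |101⟩): (a, b) = (0.6304, 0) → (0.4458, 0.4458)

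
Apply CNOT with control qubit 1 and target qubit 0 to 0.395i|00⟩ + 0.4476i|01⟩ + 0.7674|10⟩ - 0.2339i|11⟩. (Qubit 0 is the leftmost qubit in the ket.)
0.395i|00⟩ - 0.2339i|01⟩ + 0.7674|10⟩ + 0.4476i|11⟩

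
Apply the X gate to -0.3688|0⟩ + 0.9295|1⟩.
0.9295|0⟩ - 0.3688|1⟩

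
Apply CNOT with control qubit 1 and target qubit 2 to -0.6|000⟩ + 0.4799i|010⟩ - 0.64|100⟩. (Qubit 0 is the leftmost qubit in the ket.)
-0.6|000⟩ + 0.4799i|011⟩ - 0.64|100⟩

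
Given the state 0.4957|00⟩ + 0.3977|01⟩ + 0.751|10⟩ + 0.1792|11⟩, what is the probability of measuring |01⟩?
0.1582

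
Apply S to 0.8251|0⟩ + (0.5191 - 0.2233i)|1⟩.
0.8251|0⟩ + (0.2233 + 0.5191i)|1⟩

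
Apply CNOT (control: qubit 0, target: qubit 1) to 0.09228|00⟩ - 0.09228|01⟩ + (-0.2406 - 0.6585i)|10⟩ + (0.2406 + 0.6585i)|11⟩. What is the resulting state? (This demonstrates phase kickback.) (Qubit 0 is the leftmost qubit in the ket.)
0.09228|00⟩ - 0.09228|01⟩ + (0.2406 + 0.6585i)|10⟩ + (-0.2406 - 0.6585i)|11⟩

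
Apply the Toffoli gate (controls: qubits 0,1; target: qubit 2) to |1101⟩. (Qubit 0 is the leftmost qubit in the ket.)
|1111⟩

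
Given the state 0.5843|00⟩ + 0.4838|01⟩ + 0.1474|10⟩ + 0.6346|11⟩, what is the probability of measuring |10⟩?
0.02173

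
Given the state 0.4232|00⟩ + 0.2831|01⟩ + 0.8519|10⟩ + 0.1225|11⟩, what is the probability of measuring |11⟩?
0.01501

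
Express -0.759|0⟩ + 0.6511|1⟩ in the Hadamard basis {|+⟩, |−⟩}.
-0.0763|+⟩ - 0.9971|−⟩

With |ψ⟩ = α|0⟩ + β|1⟩, the Hadamard-basis coefficients are ⟨+|ψ⟩ = (α + β)/√2 and ⟨−|ψ⟩ = (α − β)/√2.
Here α = -0.759, β = 0.6511: (α + β)/√2 = -0.0763, (α − β)/√2 = -0.9971.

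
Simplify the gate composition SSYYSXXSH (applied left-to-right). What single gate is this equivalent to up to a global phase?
H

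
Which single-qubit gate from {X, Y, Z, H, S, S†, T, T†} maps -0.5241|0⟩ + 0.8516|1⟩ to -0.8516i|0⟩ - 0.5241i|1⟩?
Y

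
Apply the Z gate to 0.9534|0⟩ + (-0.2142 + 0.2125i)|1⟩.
0.9534|0⟩ + (0.2142 - 0.2125i)|1⟩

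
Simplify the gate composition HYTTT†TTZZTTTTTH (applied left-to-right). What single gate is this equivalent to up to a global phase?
Y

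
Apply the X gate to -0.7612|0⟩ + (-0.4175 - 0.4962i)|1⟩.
(-0.4175 - 0.4962i)|0⟩ - 0.7612|1⟩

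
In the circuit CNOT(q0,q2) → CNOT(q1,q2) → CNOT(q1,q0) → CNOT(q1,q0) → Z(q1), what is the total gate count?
5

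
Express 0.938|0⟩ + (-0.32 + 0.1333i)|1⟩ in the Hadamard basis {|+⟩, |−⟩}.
(0.437 + 0.09426i)|+⟩ + (0.8895 - 0.09426i)|−⟩

With |ψ⟩ = α|0⟩ + β|1⟩, the Hadamard-basis coefficients are ⟨+|ψ⟩ = (α + β)/√2 and ⟨−|ψ⟩ = (α − β)/√2.
Here α = 0.938, β = (-0.32 + 0.1333i): (α + β)/√2 = (0.437 + 0.09426i), (α − β)/√2 = (0.8895 - 0.09426i).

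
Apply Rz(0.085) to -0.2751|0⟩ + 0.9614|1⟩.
(-0.2749 + 0.01169i)|0⟩ + (0.9605 + 0.04085i)|1⟩

Rz(0.085) = [[e^(−iθ/2), 0], [0, e^(iθ/2)]] with e^(±iθ/2) = cos(θ/2) ± i·sin(θ/2); θ = 0.085, cos(θ/2) ≈ 0.999097, sin(θ/2) ≈ 0.0424872.
With a = amp(|0⟩) = -0.2751 and b = amp(|1⟩) = 0.9614:
new amp(|0⟩) = (0.999097 - 0.0424872i)·a = (-0.2749 + 0.01169i)
new amp(|1⟩) = (0.999097 + 0.0424872i)·b = (0.9605 + 0.04085i)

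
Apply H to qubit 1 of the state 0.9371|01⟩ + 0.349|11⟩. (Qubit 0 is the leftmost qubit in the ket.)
0.6626|00⟩ - 0.6626|01⟩ + 0.2468|10⟩ - 0.2468|11⟩

H on qubit 1 mixes each pair of kets that differ only in qubit 1: amplitudes (a, b) of (|…0…⟩, |…1…⟩) become ((a + b)/√2, (a − b)/√2). Kets absent from the input have amplitude 0.
(|00⟩, |01⟩): (a, b) = (0, 0.9371) → (0.6626, -0.6626)
(|10⟩, |11⟩): (a, b) = (0, 0.349) → (0.2468, -0.2468)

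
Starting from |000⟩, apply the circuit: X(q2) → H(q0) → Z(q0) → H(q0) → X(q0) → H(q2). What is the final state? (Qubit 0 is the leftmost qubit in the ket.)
1/√2|000⟩ - 1/√2|001⟩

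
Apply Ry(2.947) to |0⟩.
0.09714|0⟩ + 0.9953|1⟩

Ry(2.947) = [[cos(θ/2), −sin(θ/2)], [sin(θ/2), cos(θ/2)]]; θ = 2.947, cos(θ/2) ≈ 0.0971429, sin(θ/2) ≈ 0.99527.
With a = amp(|0⟩) = 1 and b = amp(|1⟩) = 0:
new amp(|0⟩) = (0.0971429)·a + (-0.99527)·b = 0.09714
new amp(|1⟩) = (0.99527)·a + (0.0971429)·b = 0.9953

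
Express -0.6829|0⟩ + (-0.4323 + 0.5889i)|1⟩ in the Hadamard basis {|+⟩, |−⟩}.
(-0.7886 + 0.4164i)|+⟩ + (-0.1772 - 0.4164i)|−⟩

With |ψ⟩ = α|0⟩ + β|1⟩, the Hadamard-basis coefficients are ⟨+|ψ⟩ = (α + β)/√2 and ⟨−|ψ⟩ = (α − β)/√2.
Here α = -0.6829, β = (-0.4323 + 0.5889i): (α + β)/√2 = (-0.7886 + 0.4164i), (α − β)/√2 = (-0.1772 - 0.4164i).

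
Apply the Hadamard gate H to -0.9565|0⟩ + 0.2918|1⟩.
-0.47|0⟩ - 0.8827|1⟩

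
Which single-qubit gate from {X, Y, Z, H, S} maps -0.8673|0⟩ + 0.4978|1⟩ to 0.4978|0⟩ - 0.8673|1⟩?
X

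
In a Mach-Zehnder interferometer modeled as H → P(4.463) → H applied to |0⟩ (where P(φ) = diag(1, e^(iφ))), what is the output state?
(0.3766 - 0.4845i)|0⟩ + (0.6234 + 0.4845i)|1⟩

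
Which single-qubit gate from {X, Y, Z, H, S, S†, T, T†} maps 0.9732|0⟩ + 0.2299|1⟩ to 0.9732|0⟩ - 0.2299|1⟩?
Z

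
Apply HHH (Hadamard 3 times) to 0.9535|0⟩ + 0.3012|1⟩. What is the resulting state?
0.8872|0⟩ + 0.4612|1⟩

H² = I, so H^3 = H: a single Hadamard. With (a, b) = (0.9535, 0.3012), H gives ((a + b)/√2, (a − b)/√2) = (0.8872, 0.4612).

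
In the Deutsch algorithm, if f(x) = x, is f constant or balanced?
Balanced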